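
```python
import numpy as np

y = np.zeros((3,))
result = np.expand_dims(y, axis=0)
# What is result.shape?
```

(1, 3)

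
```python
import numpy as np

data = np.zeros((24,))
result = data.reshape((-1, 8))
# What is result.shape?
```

(3, 8)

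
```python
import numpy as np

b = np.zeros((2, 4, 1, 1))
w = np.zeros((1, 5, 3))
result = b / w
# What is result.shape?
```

(2, 4, 5, 3)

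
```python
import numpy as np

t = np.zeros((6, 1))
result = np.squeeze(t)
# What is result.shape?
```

(6,)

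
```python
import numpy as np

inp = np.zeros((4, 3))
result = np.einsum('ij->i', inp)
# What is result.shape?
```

(4,)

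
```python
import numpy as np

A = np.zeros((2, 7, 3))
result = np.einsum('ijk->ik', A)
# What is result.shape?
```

(2, 3)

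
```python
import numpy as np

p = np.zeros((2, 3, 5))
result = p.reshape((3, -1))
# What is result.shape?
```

(3, 10)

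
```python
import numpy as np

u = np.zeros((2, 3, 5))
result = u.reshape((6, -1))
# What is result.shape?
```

(6, 5)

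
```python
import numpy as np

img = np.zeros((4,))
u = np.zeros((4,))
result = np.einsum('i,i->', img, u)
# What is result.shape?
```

()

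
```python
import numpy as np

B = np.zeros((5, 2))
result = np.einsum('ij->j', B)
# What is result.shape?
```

(2,)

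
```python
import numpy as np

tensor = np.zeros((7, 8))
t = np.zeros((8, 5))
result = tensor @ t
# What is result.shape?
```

(7, 5)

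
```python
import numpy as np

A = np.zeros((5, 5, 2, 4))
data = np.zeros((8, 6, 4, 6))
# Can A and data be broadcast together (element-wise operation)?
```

No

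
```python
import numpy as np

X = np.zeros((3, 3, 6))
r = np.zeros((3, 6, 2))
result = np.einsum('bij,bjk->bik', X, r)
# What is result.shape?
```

(3, 3, 2)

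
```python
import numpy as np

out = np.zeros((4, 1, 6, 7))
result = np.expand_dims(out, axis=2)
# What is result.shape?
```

(4, 1, 1, 6, 7)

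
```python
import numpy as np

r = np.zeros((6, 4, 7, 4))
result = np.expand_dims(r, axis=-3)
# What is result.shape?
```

(6, 4, 1, 7, 4)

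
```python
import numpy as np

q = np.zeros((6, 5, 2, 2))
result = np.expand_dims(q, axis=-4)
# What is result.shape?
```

(6, 1, 5, 2, 2)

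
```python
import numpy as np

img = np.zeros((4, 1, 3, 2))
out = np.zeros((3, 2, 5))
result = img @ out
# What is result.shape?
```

(4, 3, 3, 5)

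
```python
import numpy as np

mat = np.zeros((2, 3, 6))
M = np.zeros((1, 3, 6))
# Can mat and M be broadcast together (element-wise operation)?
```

Yes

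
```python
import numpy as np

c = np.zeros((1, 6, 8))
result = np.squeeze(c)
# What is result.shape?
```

(6, 8)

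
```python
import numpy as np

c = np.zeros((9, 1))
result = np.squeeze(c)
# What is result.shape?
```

(9,)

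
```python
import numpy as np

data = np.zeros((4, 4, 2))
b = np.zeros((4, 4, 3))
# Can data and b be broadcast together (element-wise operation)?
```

No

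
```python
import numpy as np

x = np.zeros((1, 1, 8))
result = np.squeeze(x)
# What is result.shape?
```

(8,)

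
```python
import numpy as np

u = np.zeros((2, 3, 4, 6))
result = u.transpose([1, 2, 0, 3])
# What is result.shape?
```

(3, 4, 2, 6)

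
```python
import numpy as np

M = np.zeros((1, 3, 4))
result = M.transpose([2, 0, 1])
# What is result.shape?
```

(4, 1, 3)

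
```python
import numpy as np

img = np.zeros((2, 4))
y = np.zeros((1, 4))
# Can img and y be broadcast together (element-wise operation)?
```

Yes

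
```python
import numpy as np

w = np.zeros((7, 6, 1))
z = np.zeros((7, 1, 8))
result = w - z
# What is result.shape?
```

(7, 6, 8)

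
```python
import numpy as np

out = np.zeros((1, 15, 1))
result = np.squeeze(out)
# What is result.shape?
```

(15,)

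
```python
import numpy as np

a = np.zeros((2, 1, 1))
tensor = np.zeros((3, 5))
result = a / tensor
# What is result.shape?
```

(2, 3, 5)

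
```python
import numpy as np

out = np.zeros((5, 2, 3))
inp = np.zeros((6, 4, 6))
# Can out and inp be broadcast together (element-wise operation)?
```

No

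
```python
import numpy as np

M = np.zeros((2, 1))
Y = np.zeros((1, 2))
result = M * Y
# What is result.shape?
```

(2, 2)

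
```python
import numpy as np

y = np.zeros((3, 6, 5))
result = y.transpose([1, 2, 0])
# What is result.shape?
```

(6, 5, 3)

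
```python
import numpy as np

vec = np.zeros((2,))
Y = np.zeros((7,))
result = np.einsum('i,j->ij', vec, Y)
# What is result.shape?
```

(2, 7)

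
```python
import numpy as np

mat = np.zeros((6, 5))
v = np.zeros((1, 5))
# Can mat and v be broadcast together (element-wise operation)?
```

Yes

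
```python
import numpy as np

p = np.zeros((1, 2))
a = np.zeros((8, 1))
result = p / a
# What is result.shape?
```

(8, 2)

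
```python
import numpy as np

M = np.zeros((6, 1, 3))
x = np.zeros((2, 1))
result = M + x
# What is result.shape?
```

(6, 2, 3)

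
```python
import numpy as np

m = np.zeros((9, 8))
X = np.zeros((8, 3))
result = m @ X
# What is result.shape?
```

(9, 3)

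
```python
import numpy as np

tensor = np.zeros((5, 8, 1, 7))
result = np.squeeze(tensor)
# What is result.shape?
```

(5, 8, 7)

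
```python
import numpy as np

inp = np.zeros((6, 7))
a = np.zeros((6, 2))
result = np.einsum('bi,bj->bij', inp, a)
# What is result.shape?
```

(6, 7, 2)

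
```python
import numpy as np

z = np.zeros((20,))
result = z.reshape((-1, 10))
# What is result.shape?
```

(2, 10)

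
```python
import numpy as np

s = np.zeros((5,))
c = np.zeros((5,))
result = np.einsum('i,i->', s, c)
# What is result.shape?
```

()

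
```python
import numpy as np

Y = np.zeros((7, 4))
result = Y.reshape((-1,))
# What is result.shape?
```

(28,)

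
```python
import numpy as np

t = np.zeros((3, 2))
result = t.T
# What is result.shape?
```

(2, 3)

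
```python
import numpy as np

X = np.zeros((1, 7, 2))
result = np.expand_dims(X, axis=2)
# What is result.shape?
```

(1, 7, 1, 2)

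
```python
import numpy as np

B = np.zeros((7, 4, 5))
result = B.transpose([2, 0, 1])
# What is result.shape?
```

(5, 7, 4)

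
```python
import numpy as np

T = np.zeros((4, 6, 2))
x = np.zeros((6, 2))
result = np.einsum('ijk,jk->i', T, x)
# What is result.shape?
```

(4,)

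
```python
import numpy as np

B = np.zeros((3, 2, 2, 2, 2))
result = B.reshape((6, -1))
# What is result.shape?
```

(6, 8)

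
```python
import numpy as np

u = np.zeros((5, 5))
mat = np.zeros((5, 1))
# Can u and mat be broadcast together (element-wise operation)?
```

Yes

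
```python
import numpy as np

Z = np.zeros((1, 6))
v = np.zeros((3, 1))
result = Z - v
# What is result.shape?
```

(3, 6)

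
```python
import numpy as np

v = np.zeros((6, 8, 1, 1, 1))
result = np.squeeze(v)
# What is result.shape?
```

(6, 8)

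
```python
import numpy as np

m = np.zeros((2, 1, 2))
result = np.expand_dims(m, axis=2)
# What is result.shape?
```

(2, 1, 1, 2)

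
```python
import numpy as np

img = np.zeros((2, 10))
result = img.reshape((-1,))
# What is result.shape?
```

(20,)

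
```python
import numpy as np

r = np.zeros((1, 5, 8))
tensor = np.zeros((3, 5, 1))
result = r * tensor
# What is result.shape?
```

(3, 5, 8)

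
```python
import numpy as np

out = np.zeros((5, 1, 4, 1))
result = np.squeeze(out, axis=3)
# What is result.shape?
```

(5, 1, 4)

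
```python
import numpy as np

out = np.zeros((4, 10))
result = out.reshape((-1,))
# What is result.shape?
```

(40,)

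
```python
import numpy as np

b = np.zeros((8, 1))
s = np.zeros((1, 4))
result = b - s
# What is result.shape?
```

(8, 4)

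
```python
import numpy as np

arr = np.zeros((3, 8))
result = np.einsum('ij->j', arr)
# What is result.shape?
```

(8,)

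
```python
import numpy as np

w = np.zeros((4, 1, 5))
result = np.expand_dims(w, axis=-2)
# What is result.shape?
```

(4, 1, 1, 5)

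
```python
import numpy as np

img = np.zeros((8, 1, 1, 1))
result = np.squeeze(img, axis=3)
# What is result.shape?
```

(8, 1, 1)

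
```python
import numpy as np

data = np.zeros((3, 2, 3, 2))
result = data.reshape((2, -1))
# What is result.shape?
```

(2, 18)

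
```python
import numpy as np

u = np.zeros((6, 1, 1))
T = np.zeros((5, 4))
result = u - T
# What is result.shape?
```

(6, 5, 4)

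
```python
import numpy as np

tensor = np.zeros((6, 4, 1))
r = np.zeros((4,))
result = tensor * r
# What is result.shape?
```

(6, 4, 4)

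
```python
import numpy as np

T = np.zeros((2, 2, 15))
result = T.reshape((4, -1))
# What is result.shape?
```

(4, 15)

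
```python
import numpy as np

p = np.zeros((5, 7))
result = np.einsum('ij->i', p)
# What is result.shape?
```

(5,)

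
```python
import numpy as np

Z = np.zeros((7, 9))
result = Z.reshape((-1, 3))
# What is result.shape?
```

(21, 3)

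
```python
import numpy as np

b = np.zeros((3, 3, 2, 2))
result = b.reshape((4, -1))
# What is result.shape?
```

(4, 9)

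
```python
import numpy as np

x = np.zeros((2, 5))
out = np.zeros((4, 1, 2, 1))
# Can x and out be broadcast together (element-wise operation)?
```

Yes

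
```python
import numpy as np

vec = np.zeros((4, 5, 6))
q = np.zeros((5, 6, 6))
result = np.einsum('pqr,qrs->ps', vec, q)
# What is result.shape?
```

(4, 6)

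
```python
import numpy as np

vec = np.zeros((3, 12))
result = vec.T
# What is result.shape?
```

(12, 3)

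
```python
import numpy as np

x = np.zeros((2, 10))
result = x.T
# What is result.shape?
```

(10, 2)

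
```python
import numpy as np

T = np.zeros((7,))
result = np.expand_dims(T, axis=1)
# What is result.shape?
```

(7, 1)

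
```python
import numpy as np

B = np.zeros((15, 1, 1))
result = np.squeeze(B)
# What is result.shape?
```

(15,)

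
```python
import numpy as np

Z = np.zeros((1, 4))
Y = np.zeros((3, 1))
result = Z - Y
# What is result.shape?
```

(3, 4)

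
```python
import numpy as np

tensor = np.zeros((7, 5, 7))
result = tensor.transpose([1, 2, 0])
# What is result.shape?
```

(5, 7, 7)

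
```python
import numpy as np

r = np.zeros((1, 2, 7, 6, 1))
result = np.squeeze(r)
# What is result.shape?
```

(2, 7, 6)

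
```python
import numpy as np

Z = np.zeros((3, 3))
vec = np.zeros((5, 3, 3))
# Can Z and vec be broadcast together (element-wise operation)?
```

Yes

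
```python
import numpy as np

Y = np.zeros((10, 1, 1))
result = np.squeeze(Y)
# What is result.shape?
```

(10,)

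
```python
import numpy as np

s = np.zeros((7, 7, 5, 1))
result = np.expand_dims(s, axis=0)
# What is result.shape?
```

(1, 7, 7, 5, 1)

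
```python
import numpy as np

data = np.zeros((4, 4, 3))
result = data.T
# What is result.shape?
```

(3, 4, 4)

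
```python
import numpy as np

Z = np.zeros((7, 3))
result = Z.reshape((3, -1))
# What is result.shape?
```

(3, 7)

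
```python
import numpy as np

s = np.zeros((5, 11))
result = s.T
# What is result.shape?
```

(11, 5)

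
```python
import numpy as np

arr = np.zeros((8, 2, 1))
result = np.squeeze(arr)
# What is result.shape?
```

(8, 2)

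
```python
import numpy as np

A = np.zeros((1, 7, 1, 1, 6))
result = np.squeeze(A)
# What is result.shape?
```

(7, 6)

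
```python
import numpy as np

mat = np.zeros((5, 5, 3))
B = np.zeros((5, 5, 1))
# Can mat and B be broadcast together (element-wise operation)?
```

Yes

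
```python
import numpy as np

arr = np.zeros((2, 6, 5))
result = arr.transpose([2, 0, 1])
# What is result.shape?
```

(5, 2, 6)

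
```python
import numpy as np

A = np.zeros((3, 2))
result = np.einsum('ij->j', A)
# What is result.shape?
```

(2,)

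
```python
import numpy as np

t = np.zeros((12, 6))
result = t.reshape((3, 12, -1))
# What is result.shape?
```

(3, 12, 2)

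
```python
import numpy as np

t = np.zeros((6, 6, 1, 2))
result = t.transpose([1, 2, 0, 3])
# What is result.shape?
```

(6, 1, 6, 2)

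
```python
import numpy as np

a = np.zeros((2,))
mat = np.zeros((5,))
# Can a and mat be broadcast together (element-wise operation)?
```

No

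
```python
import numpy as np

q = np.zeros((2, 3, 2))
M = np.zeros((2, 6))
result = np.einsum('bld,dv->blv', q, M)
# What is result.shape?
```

(2, 3, 6)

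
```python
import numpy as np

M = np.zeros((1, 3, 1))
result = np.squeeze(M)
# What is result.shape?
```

(3,)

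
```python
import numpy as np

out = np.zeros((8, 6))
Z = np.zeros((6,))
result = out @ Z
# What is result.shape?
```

(8,)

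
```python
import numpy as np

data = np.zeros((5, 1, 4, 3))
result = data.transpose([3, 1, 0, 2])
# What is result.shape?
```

(3, 1, 5, 4)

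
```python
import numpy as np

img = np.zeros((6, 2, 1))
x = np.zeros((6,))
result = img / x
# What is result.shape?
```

(6, 2, 6)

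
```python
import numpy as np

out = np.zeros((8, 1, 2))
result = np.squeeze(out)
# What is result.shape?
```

(8, 2)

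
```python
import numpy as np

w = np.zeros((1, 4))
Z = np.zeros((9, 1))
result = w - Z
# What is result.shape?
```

(9, 4)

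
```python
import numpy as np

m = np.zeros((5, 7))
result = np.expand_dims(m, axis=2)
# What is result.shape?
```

(5, 7, 1)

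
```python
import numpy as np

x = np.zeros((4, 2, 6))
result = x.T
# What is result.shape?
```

(6, 2, 4)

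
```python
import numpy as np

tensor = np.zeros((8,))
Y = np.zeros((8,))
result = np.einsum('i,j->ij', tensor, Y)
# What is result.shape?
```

(8, 8)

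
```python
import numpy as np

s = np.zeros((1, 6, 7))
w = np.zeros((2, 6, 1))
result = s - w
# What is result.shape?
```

(2, 6, 7)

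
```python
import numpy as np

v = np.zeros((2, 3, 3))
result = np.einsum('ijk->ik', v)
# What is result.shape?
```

(2, 3)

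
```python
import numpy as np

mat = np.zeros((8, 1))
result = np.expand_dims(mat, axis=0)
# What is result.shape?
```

(1, 8, 1)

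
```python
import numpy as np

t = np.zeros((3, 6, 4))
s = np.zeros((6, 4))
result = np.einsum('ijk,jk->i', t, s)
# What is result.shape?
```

(3,)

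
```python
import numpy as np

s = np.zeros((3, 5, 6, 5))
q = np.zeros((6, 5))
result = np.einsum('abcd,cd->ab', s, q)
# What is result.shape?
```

(3, 5)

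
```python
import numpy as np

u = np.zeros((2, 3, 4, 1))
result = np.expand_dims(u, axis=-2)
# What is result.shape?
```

(2, 3, 4, 1, 1)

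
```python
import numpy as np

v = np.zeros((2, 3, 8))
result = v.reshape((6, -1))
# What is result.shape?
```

(6, 8)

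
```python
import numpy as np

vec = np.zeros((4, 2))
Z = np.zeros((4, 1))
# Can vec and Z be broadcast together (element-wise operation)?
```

Yes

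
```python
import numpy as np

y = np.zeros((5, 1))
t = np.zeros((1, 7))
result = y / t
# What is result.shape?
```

(5, 7)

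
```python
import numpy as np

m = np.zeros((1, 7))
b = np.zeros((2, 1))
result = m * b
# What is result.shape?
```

(2, 7)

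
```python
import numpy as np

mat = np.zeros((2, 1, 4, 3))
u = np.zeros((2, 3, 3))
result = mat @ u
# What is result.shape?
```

(2, 2, 4, 3)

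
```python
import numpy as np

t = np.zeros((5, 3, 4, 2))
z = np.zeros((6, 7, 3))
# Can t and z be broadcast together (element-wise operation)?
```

No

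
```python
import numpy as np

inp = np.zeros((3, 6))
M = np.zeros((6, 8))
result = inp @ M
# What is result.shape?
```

(3, 8)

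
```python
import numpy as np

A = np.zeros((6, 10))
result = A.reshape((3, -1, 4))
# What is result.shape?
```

(3, 5, 4)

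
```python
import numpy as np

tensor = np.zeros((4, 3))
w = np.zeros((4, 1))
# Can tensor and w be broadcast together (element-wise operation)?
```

Yes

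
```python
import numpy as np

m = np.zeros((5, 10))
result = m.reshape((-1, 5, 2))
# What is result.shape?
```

(5, 5, 2)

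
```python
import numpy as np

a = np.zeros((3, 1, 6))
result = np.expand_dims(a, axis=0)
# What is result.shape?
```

(1, 3, 1, 6)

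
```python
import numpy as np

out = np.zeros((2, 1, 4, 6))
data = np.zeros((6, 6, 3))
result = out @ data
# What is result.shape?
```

(2, 6, 4, 3)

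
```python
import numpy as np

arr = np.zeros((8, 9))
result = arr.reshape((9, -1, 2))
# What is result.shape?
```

(9, 4, 2)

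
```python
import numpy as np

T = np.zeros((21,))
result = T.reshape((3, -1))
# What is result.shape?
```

(3, 7)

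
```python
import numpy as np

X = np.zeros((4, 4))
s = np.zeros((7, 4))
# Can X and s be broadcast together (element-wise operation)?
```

No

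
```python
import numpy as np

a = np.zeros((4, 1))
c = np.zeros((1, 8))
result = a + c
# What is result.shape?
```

(4, 8)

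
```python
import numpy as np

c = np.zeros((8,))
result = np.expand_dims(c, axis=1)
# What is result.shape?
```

(8, 1)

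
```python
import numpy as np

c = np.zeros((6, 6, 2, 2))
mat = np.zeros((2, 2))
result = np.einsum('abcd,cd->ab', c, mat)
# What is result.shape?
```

(6, 6)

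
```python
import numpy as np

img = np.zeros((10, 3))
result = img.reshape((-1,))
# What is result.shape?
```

(30,)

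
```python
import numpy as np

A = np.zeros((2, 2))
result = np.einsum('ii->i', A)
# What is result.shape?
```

(2,)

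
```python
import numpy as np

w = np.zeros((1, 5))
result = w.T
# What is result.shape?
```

(5, 1)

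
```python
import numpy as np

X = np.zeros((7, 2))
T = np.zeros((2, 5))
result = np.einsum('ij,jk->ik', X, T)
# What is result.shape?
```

(7, 5)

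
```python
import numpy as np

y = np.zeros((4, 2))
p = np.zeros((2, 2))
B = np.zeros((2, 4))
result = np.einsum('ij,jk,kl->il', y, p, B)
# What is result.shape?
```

(4, 4)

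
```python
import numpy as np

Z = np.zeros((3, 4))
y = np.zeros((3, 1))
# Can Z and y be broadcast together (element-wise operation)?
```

Yes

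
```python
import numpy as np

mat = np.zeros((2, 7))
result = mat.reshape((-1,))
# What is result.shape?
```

(14,)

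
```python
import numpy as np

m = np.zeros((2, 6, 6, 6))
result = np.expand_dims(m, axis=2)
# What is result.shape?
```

(2, 6, 1, 6, 6)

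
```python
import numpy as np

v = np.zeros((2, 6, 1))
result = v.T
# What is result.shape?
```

(1, 6, 2)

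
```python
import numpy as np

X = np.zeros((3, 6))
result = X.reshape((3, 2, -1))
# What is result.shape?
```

(3, 2, 3)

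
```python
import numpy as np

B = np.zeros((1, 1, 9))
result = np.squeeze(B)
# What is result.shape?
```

(9,)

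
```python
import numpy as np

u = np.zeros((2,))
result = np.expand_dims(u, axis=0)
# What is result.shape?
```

(1, 2)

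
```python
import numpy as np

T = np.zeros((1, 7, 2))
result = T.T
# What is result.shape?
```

(2, 7, 1)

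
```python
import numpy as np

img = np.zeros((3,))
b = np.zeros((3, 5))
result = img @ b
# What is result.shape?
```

(5,)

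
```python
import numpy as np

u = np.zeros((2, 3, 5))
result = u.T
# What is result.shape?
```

(5, 3, 2)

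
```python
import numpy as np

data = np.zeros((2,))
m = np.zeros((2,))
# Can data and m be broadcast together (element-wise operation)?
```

Yes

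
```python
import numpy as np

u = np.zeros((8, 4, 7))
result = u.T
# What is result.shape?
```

(7, 4, 8)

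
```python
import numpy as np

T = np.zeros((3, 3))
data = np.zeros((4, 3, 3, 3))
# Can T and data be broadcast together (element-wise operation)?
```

Yes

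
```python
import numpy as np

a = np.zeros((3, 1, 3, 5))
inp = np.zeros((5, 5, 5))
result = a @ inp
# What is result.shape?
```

(3, 5, 3, 5)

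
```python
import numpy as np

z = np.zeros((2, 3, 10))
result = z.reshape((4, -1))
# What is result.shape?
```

(4, 15)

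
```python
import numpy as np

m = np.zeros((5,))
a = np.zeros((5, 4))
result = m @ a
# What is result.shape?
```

(4,)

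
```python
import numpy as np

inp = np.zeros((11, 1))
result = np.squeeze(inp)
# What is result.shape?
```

(11,)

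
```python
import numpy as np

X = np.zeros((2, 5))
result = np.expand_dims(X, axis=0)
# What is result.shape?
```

(1, 2, 5)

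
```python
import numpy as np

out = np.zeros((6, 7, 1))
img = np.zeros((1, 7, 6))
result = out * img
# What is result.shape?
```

(6, 7, 6)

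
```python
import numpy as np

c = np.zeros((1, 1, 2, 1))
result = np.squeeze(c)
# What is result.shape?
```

(2,)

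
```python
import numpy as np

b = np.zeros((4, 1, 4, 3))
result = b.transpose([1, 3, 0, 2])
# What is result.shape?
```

(1, 3, 4, 4)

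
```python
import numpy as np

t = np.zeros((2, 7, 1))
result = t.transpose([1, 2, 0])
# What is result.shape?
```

(7, 1, 2)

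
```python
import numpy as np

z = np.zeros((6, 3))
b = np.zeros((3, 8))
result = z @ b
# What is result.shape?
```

(6, 8)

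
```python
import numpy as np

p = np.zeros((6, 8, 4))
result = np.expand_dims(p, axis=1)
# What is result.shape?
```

(6, 1, 8, 4)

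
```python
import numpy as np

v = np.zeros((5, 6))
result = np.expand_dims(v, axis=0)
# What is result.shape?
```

(1, 5, 6)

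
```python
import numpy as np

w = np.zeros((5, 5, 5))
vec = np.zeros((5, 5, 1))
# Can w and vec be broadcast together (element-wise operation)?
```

Yes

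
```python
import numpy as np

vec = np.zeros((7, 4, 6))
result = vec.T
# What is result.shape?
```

(6, 4, 7)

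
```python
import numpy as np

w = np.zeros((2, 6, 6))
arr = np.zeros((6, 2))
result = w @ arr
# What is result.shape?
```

(2, 6, 2)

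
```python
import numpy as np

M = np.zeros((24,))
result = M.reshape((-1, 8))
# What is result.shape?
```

(3, 8)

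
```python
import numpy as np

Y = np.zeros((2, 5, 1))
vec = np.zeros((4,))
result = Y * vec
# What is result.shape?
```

(2, 5, 4)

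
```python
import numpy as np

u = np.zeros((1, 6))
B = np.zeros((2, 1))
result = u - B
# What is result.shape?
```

(2, 6)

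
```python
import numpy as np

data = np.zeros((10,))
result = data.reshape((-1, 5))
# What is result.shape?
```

(2, 5)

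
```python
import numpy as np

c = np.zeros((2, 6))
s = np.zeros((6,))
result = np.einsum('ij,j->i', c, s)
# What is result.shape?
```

(2,)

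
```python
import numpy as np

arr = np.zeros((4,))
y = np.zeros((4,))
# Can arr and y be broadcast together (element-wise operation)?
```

Yes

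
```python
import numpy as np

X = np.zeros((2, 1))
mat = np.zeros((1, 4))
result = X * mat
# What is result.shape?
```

(2, 4)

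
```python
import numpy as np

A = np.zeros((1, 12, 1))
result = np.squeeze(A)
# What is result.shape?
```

(12,)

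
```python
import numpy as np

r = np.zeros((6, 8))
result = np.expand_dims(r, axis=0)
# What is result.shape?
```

(1, 6, 8)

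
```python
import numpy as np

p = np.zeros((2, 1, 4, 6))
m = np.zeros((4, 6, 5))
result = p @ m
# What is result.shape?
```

(2, 4, 4, 5)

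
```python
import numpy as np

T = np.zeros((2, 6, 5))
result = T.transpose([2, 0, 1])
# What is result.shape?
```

(5, 2, 6)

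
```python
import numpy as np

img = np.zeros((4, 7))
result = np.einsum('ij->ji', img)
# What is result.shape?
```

(7, 4)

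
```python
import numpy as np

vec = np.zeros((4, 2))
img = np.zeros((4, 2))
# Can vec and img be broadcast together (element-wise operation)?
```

Yes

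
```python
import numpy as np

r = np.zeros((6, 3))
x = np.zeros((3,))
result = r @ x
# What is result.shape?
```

(6,)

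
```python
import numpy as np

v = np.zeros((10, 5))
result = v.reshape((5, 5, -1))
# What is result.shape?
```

(5, 5, 2)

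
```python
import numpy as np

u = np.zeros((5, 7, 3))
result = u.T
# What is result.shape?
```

(3, 7, 5)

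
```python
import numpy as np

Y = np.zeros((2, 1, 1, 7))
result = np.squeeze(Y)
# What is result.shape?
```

(2, 7)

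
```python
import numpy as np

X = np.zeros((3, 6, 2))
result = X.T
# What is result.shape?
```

(2, 6, 3)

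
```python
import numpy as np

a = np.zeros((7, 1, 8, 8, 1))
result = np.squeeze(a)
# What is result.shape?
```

(7, 8, 8)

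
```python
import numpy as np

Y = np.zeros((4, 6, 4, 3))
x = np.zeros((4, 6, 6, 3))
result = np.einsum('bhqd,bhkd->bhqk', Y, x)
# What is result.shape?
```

(4, 6, 4, 6)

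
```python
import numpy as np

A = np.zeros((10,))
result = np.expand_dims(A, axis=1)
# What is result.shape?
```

(10, 1)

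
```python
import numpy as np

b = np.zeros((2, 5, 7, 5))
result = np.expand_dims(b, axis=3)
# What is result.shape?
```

(2, 5, 7, 1, 5)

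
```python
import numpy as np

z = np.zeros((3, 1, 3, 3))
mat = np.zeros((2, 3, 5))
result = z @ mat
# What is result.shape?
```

(3, 2, 3, 5)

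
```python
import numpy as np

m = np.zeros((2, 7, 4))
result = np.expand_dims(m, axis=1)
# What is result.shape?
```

(2, 1, 7, 4)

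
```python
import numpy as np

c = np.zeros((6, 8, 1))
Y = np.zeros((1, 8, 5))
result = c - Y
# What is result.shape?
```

(6, 8, 5)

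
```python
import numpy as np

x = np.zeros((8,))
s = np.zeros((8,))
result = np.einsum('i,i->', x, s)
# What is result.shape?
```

()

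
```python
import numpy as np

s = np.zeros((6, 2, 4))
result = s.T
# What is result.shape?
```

(4, 2, 6)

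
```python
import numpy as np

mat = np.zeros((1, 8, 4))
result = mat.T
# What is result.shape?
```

(4, 8, 1)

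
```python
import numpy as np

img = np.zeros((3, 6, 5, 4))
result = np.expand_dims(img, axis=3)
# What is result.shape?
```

(3, 6, 5, 1, 4)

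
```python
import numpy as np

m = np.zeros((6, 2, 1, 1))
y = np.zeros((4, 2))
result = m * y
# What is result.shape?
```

(6, 2, 4, 2)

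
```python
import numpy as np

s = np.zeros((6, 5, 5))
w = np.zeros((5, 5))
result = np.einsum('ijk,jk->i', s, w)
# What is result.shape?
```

(6,)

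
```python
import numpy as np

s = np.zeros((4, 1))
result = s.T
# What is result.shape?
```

(1, 4)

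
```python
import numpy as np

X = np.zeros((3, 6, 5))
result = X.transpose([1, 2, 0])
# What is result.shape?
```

(6, 5, 3)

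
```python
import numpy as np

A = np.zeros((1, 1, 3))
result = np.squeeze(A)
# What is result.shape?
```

(3,)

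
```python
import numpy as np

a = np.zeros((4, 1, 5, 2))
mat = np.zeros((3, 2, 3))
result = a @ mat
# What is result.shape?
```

(4, 3, 5, 3)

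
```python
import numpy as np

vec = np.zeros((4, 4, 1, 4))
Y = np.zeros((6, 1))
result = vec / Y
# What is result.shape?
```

(4, 4, 6, 4)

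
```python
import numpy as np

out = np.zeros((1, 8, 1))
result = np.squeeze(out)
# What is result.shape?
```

(8,)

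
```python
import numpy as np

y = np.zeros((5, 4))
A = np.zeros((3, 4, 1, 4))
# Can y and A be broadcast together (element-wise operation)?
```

Yes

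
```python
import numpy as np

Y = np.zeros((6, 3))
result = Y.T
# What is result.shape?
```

(3, 6)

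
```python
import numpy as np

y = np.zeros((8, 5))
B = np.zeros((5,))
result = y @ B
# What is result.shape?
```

(8,)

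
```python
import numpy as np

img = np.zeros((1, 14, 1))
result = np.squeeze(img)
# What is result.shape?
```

(14,)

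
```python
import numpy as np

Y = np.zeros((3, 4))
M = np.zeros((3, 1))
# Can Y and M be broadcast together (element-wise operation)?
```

Yes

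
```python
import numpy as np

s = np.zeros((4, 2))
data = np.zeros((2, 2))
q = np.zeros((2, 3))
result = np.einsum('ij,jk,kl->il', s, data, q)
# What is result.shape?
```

(4, 3)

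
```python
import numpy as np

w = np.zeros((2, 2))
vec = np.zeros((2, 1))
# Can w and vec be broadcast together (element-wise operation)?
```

Yes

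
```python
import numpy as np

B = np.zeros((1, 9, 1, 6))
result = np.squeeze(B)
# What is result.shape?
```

(9, 6)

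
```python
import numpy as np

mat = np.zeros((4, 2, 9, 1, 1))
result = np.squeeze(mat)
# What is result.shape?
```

(4, 2, 9)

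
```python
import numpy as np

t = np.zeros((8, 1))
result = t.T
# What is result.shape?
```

(1, 8)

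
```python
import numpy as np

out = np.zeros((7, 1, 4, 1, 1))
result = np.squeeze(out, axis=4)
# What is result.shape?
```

(7, 1, 4, 1)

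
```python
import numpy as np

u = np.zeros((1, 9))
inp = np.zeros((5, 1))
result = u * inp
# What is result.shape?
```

(5, 9)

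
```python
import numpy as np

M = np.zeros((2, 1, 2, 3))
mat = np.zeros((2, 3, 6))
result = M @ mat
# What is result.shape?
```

(2, 2, 2, 6)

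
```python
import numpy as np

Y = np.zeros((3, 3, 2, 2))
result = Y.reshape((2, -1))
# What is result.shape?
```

(2, 18)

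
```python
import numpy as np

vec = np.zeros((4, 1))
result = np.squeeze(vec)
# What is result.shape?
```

(4,)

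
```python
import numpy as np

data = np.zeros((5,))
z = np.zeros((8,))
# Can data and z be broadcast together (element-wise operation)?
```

No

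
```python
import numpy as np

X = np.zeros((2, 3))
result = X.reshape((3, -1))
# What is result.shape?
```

(3, 2)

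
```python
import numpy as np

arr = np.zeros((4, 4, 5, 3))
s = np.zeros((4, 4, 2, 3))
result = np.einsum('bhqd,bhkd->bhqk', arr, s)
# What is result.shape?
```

(4, 4, 5, 2)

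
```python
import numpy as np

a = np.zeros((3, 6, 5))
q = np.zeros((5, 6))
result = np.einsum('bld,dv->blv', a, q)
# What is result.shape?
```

(3, 6, 6)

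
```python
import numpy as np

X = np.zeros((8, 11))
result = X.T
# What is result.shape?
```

(11, 8)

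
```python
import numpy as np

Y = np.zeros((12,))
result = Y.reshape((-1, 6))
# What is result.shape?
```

(2, 6)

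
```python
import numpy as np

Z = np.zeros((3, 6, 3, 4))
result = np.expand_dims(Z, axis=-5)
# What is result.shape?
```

(1, 3, 6, 3, 4)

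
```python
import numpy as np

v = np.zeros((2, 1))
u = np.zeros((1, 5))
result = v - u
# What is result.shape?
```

(2, 5)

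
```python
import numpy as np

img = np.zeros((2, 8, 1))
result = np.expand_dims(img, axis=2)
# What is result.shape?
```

(2, 8, 1, 1)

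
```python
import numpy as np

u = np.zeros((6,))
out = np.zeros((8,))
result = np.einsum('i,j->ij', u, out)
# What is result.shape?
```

(6, 8)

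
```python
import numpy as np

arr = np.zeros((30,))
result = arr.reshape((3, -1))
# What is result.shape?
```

(3, 10)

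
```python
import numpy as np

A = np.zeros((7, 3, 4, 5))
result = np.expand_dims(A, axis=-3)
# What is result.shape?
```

(7, 3, 1, 4, 5)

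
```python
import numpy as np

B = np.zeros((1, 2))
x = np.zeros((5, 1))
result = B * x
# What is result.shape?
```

(5, 2)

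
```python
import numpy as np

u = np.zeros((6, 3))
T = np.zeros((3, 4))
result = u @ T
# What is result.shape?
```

(6, 4)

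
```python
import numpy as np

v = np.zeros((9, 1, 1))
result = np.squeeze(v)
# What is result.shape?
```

(9,)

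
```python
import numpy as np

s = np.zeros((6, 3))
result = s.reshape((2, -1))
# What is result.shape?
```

(2, 9)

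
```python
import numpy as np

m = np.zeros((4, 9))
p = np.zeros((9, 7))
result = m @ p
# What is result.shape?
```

(4, 7)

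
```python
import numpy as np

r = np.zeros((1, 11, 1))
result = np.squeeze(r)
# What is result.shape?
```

(11,)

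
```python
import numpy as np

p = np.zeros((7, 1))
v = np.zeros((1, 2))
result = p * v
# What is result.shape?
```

(7, 2)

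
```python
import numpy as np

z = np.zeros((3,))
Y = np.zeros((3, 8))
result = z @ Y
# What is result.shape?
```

(8,)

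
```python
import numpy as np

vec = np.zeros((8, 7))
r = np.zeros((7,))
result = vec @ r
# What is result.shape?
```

(8,)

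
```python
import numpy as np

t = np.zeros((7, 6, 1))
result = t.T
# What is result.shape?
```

(1, 6, 7)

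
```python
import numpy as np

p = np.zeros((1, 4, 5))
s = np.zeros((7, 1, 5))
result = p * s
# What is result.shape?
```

(7, 4, 5)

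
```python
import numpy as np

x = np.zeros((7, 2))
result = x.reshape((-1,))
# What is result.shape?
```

(14,)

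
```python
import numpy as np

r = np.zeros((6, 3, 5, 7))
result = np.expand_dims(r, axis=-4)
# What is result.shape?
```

(6, 1, 3, 5, 7)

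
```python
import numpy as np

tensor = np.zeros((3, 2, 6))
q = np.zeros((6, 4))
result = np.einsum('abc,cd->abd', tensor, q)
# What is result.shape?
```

(3, 2, 4)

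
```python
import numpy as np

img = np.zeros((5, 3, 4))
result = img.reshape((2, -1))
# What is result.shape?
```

(2, 30)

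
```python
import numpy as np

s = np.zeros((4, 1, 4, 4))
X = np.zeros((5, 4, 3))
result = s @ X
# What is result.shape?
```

(4, 5, 4, 3)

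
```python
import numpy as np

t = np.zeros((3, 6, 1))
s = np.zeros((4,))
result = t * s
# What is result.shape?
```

(3, 6, 4)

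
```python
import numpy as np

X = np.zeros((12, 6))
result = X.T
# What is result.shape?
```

(6, 12)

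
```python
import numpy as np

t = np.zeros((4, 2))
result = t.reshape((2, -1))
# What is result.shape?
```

(2, 4)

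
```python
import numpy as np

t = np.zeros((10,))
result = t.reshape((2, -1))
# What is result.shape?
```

(2, 5)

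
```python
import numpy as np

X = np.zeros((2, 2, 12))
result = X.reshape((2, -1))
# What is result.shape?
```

(2, 24)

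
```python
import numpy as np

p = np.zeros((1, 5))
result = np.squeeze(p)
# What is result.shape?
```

(5,)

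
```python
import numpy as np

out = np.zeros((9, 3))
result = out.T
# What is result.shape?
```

(3, 9)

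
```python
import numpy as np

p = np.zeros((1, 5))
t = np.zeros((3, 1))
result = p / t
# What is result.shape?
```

(3, 5)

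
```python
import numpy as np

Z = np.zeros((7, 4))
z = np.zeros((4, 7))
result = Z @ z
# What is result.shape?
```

(7, 7)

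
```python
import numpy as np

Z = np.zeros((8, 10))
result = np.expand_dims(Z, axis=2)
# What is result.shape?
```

(8, 10, 1)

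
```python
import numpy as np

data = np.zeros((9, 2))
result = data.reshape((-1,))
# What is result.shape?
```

(18,)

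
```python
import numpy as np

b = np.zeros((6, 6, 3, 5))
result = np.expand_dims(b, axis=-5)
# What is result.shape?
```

(1, 6, 6, 3, 5)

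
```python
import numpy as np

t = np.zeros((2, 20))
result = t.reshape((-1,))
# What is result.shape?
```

(40,)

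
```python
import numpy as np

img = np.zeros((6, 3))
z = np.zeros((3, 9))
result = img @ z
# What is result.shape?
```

(6, 9)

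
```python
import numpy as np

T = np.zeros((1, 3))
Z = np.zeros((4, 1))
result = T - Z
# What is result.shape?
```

(4, 3)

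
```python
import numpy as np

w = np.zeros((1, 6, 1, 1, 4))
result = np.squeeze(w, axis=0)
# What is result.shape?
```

(6, 1, 1, 4)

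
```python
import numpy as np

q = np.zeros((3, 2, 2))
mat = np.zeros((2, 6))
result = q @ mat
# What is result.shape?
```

(3, 2, 6)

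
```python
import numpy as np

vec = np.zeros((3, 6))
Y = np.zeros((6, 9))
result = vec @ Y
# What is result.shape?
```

(3, 9)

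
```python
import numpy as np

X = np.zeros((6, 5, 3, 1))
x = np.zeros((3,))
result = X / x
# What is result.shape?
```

(6, 5, 3, 3)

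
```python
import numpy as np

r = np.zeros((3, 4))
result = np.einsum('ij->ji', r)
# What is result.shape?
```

(4, 3)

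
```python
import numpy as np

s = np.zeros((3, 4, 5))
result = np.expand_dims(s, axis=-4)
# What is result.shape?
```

(1, 3, 4, 5)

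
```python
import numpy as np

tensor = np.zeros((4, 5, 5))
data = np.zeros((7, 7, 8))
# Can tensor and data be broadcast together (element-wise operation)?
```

No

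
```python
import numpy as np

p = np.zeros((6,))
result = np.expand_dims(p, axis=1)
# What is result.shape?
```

(6, 1)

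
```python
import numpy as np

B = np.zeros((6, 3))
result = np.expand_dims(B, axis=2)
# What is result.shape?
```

(6, 3, 1)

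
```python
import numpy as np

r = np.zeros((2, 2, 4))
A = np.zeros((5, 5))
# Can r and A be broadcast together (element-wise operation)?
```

No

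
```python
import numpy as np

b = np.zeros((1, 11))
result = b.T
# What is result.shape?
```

(11, 1)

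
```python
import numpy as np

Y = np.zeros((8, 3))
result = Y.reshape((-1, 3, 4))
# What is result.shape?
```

(2, 3, 4)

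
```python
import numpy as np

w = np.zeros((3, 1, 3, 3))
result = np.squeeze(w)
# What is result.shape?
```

(3, 3, 3)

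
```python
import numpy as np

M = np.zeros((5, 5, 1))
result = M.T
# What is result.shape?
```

(1, 5, 5)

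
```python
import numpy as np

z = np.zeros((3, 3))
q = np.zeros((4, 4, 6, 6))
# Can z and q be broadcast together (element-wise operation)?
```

No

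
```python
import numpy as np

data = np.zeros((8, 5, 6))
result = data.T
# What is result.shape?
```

(6, 5, 8)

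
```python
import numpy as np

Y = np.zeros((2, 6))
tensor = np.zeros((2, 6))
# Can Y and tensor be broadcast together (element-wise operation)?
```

Yes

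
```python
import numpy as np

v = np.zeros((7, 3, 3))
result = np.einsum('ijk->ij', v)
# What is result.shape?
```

(7, 3)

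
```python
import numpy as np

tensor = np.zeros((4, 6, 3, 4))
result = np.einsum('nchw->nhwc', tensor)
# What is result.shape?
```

(4, 3, 4, 6)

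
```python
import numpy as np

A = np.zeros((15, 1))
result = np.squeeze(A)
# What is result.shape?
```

(15,)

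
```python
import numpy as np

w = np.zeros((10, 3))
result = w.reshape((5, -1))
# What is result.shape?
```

(5, 6)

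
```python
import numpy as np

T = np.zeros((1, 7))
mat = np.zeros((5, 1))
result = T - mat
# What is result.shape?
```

(5, 7)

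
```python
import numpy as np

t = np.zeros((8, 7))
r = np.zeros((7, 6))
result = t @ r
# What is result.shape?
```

(8, 6)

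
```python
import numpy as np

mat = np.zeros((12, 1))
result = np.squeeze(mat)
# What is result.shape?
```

(12,)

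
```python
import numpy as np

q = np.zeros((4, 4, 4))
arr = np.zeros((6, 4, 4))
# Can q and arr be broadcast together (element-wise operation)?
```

No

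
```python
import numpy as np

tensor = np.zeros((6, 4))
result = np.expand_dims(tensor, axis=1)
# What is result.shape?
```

(6, 1, 4)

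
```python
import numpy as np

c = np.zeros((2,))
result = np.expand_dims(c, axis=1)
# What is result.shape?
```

(2, 1)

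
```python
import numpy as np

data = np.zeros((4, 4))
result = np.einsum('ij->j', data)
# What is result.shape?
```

(4,)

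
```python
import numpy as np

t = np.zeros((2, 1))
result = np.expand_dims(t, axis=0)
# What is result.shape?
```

(1, 2, 1)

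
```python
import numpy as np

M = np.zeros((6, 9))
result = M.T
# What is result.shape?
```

(9, 6)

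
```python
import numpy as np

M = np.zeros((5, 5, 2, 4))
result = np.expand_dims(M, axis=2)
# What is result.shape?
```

(5, 5, 1, 2, 4)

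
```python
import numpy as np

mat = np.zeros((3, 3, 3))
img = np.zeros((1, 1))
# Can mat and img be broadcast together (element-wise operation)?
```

Yes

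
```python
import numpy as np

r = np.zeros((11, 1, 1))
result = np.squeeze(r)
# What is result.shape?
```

(11,)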